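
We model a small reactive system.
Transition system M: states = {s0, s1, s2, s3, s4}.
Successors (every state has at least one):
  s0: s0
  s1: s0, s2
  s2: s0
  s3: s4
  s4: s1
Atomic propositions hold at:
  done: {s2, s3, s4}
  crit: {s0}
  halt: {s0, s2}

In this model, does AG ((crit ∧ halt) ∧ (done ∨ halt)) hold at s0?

Yes

Sat(crit ∧ halt) = {s0}
Sat(done ∨ halt) = {s0, s2, s3, s4}
Sat((crit ∧ halt) ∧ (done ∨ halt)) = {s0}
AG ((crit ∧ halt) ∧ (done ∨ halt)): greatest fixpoint, start Z0 = {s0}, keep only states in Sat with every successor in Z. Already a fixed point.
Sat(AG ((crit ∧ halt) ∧ (done ∨ halt))) = {s0}
s0 ∈ Sat(AG ((crit ∧ halt) ∧ (done ∨ halt))) = {s0}, so the formula holds at s0.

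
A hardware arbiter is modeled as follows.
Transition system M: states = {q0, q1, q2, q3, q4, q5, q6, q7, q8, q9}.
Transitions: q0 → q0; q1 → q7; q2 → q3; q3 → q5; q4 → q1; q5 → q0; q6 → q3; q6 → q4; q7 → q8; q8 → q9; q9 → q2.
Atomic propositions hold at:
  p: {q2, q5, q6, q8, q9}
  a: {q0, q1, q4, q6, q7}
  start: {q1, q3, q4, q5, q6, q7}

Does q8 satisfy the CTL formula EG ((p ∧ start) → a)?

Sat(p ∧ start) = {q5, q6}
Sat((p ∧ start) → a) = {q0, q1, q2, q3, q4, q6, q7, q8, q9}
EG ((p ∧ start) → a): greatest fixpoint, start Z0 = {q0, q1, q2, q3, q4, q6, q7, q8, q9}, keep only states in Sat with some successor in Z. Z1 = {q0, q1, q2, q4, q6, q7, q8, q9}; Z2 = {q0, q1, q4, q6, q7, q8, q9}; Z3 = {q0, q1, q4, q6, q7, q8}; Z4 = {q0, q1, q4, q6, q7}; Z5 = {q0, q1, q4, q6}; Z6 = {q0, q4, q6}; Z7 = {q0, q6}; Z8 = {q0}; fixed.
Sat(EG ((p ∧ start) → a)) = {q0}
q8 ∉ Sat(EG ((p ∧ start) → a)) = {q0}, so the formula does not hold at q8.

No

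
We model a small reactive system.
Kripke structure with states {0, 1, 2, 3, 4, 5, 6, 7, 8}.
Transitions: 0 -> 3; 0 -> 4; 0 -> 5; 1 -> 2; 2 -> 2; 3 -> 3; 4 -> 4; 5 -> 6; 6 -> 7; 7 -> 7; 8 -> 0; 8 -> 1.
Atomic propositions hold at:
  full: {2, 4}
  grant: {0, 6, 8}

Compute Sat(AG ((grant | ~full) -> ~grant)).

{1, 2, 3, 4, 7}

Sat(~full) = {0, 1, 3, 5, 6, 7, 8}
Sat(grant | ~full) = {0, 1, 3, 5, 6, 7, 8}
Sat(~grant) = {1, 2, 3, 4, 5, 7}
Sat((grant | ~full) -> ~grant) = {1, 2, 3, 4, 5, 7}
AG ((grant | ~full) -> ~grant): greatest fixpoint, start Z0 = {1, 2, 3, 4, 5, 7}, keep only states in Sat with every successor in Z. Z1 = {1, 2, 3, 4, 7}; fixed.
Sat(AG ((grant | ~full) -> ~grant)) = {1, 2, 3, 4, 7}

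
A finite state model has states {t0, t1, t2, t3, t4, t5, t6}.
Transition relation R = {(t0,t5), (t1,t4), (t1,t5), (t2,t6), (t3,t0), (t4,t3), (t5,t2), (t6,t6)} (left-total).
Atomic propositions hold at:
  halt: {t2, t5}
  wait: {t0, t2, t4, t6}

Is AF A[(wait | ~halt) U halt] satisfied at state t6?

No

Sat(~halt) = {t0, t1, t3, t4, t6}
Sat(wait | ~halt) = {t0, t1, t2, t3, t4, t6}
A[(wait | ~halt) U halt]: least fixpoint, start Z0 = Sat(halt) = {t2, t5}, add states in Sat(wait | ~halt) with every successor in Z. Z1 = {t0, t2, t5}; Z2 = {t0, t2, t3, t5}; Z3 = {t0, t2, t3, t4, t5}; Z4 = {t0, t1, t2, t3, t4, t5}; fixed.
Sat(A[(wait | ~halt) U halt]) = {t0, t1, t2, t3, t4, t5}
AF A[(wait | ~halt) U halt]: least fixpoint, start Z0 = {t0, t1, t2, t3, t4, t5}, add states with every successor in Z. Already a fixed point.
Sat(AF A[(wait | ~halt) U halt]) = {t0, t1, t2, t3, t4, t5}
t6 ∉ Sat(AF A[(wait | ~halt) U halt]) = {t0, t1, t2, t3, t4, t5}, so the formula does not hold at t6.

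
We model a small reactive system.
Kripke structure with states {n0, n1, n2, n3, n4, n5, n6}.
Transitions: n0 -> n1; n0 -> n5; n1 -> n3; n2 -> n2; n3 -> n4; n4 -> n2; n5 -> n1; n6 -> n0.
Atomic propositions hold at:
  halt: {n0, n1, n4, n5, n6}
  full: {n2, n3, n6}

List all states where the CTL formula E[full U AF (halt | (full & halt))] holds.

Sat(full & halt) = {n6}
Sat(halt | (full & halt)) = {n0, n1, n4, n5, n6}
AF (halt | (full & halt)): least fixpoint, start Z0 = {n0, n1, n4, n5, n6}, add states with every successor in Z. Z1 = {n0, n1, n3, n4, n5, n6}; fixed.
Sat(AF (halt | (full & halt))) = {n0, n1, n3, n4, n5, n6}
E[full U AF (halt | (full & halt))]: least fixpoint, start Z0 = Sat(AF (halt | (full & halt))) = {n0, n1, n3, n4, n5, n6}, add states in Sat(full) with some successor in Z. Already a fixed point.
Sat(E[full U AF (halt | (full & halt))]) = {n0, n1, n3, n4, n5, n6}

{n0, n1, n3, n4, n5, n6}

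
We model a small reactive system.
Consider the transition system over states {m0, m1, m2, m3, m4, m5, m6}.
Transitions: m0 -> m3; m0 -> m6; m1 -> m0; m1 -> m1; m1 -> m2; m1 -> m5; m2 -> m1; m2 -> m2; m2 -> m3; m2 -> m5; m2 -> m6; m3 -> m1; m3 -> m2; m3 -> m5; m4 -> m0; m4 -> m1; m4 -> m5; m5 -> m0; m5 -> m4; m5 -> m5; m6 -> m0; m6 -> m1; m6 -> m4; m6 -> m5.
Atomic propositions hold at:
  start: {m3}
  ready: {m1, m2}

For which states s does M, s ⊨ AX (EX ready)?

Sat(EX ready) = {s : some successor in {m1, m2}} = {m1, m2, m3, m4, m6}
Sat(AX (EX ready)) = {s : every successor in {m1, m2, m3, m4, m6}} = {m0}

{m0}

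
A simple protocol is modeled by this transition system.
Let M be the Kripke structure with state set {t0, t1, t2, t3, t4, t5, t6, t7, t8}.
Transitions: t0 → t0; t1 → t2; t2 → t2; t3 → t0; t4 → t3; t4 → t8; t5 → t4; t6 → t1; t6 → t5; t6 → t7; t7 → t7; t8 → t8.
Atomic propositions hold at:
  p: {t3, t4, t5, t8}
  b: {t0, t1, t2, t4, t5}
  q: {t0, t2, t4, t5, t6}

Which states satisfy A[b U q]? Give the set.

{t0, t1, t2, t4, t5, t6}

A[b U q]: least fixpoint, start Z0 = Sat(q) = {t0, t2, t4, t5, t6}, add states in Sat(b) with every successor in Z. Z1 = {t0, t1, t2, t4, t5, t6}; fixed.
Sat(A[b U q]) = {t0, t1, t2, t4, t5, t6}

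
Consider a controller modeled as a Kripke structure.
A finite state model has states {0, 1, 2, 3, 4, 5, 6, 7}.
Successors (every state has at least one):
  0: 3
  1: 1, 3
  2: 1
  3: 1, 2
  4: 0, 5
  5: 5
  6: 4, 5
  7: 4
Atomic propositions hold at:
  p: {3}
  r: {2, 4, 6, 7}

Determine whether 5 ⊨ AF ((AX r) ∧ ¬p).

Sat(AX r) = {s : every successor in {2, 4, 6, 7}} = {7}
Sat(¬p) = {0, 1, 2, 4, 5, 6, 7}
Sat((AX r) ∧ ¬p) = {7}
AF ((AX r) ∧ ¬p): least fixpoint, start Z0 = {7}, add states with every successor in Z. Already a fixed point.
Sat(AF ((AX r) ∧ ¬p)) = {7}
5 ∉ Sat(AF ((AX r) ∧ ¬p)) = {7}, so the formula does not hold at 5.

No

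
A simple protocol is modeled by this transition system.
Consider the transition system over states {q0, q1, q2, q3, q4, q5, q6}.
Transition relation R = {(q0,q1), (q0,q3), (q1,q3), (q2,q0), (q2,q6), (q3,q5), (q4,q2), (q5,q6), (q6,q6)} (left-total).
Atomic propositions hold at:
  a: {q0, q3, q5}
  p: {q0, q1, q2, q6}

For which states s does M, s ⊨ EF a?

EF a: least fixpoint, start Z0 = {q0, q3, q5}, add states with some successor in Z. Z1 = {q0, q1, q2, q3, q5}; Z2 = {q0, q1, q2, q3, q4, q5}; fixed.
Sat(EF a) = {q0, q1, q2, q3, q4, q5}

{q0, q1, q2, q3, q4, q5}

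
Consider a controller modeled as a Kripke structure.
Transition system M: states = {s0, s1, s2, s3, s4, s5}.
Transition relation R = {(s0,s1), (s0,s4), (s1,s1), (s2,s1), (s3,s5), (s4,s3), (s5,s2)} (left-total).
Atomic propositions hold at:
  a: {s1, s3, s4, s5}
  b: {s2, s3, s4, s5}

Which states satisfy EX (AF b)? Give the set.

{s0, s3, s4, s5}

AF b: least fixpoint, start Z0 = {s2, s3, s4, s5}, add states with every successor in Z. Already a fixed point.
Sat(AF b) = {s2, s3, s4, s5}
Sat(EX (AF b)) = {s : some successor in {s2, s3, s4, s5}} = {s0, s3, s4, s5}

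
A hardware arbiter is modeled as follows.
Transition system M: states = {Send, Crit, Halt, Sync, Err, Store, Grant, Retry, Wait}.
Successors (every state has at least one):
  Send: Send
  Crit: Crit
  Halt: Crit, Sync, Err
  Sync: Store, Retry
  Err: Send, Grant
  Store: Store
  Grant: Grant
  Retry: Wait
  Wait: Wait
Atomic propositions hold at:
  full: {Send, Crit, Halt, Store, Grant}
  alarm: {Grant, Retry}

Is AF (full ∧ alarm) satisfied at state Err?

Sat(full ∧ alarm) = {Grant}
AF (full ∧ alarm): least fixpoint, start Z0 = {Grant}, add states with every successor in Z. Already a fixed point.
Sat(AF (full ∧ alarm)) = {Grant}
Err ∉ Sat(AF (full ∧ alarm)) = {Grant}, so the formula does not hold at Err.

No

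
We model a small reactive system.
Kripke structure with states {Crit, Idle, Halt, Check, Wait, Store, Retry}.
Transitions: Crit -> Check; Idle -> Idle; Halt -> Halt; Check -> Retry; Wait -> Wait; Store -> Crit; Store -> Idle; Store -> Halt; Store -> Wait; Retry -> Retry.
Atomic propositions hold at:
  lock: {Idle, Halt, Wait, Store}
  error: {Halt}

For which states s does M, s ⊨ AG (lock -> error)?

Sat(lock -> error) = {Crit, Halt, Check, Retry}
AG (lock -> error): greatest fixpoint, start Z0 = {Crit, Halt, Check, Retry}, keep only states in Sat with every successor in Z. Already a fixed point.
Sat(AG (lock -> error)) = {Crit, Halt, Check, Retry}

{Crit, Halt, Check, Retry}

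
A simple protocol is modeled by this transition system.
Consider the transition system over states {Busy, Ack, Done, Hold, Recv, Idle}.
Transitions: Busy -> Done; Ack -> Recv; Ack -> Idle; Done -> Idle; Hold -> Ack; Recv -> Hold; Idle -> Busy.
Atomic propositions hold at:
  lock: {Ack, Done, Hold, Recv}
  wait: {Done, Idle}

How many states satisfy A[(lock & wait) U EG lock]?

Sat(lock & wait) = {Done}
EG lock: greatest fixpoint, start Z0 = {Ack, Done, Hold, Recv}, keep only states in Sat with some successor in Z. Z1 = {Ack, Hold, Recv}; fixed.
Sat(EG lock) = {Ack, Hold, Recv}
A[(lock & wait) U EG lock]: least fixpoint, start Z0 = Sat(EG lock) = {Ack, Hold, Recv}, add states in Sat(lock & wait) with every successor in Z. Already a fixed point.
Sat(A[(lock & wait) U EG lock]) = {Ack, Hold, Recv}
|Sat(A[(lock & wait) U EG lock])| = |{Ack, Hold, Recv}| = 3.

3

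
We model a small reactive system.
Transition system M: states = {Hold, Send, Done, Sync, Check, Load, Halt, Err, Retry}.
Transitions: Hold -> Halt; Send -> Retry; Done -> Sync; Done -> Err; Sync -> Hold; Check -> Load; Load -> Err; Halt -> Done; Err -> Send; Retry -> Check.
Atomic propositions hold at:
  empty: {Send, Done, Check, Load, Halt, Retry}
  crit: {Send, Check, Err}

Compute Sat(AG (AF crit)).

AF crit: least fixpoint, start Z0 = {Send, Check, Err}, add states with every successor in Z. Z1 = {Send, Check, Load, Err, Retry}; fixed.
Sat(AF crit) = {Send, Check, Load, Err, Retry}
AG (AF crit): greatest fixpoint, start Z0 = {Send, Check, Load, Err, Retry}, keep only states in Sat with every successor in Z. Already a fixed point.
Sat(AG (AF crit)) = {Send, Check, Load, Err, Retry}

{Send, Check, Load, Err, Retry}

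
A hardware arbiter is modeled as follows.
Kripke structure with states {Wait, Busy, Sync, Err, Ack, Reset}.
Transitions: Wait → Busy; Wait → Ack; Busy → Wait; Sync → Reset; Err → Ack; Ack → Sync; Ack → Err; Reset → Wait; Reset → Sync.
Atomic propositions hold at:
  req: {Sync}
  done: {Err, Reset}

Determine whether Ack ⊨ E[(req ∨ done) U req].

No

Sat(req ∨ done) = {Sync, Err, Reset}
E[(req ∨ done) U req]: least fixpoint, start Z0 = Sat(req) = {Sync}, add states in Sat(req ∨ done) with some successor in Z. Z1 = {Sync, Reset}; fixed.
Sat(E[(req ∨ done) U req]) = {Sync, Reset}
Ack ∉ Sat(E[(req ∨ done) U req]) = {Sync, Reset}, so the formula does not hold at Ack.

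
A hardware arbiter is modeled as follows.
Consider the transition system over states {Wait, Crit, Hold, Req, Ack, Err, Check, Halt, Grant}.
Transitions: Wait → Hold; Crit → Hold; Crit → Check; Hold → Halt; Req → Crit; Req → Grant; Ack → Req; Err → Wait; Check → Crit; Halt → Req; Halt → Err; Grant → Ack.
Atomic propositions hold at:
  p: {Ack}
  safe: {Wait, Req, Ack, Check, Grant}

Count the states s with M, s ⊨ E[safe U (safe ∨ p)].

5

Sat(safe ∨ p) = {Wait, Req, Ack, Check, Grant}
E[safe U (safe ∨ p)]: least fixpoint, start Z0 = Sat((safe ∨ p)) = {Wait, Req, Ack, Check, Grant}, add states in Sat(safe) with some successor in Z. Already a fixed point.
Sat(E[safe U (safe ∨ p)]) = {Wait, Req, Ack, Check, Grant}
|Sat(E[safe U (safe ∨ p)])| = |{Wait, Req, Ack, Check, Grant}| = 5.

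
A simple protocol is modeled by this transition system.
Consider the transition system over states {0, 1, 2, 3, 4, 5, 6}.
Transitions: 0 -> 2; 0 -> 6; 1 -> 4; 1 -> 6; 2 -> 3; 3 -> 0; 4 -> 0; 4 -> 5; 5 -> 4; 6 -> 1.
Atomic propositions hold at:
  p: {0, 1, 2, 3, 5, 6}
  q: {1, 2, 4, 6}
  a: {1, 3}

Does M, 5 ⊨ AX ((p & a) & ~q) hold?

Sat(p & a) = {1, 3}
Sat(~q) = {0, 3, 5}
Sat((p & a) & ~q) = {3}
Sat(AX ((p & a) & ~q)) = {s : every successor in {3}} = {2}
5 ∉ Sat(AX ((p & a) & ~q)) = {2}, so the formula does not hold at 5.

No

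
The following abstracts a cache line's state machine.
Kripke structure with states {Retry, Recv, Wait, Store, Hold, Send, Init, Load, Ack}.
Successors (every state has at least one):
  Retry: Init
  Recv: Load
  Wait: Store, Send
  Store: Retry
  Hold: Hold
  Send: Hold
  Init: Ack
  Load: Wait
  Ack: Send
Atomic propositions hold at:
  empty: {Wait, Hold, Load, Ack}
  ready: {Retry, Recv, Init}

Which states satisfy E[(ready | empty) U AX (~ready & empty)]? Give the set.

Sat(ready | empty) = {Retry, Recv, Wait, Hold, Init, Load, Ack}
Sat(~ready) = {Wait, Store, Hold, Send, Load, Ack}
Sat(~ready & empty) = {Wait, Hold, Load, Ack}
Sat(AX (~ready & empty)) = {s : every successor in {Wait, Hold, Load, Ack}} = {Recv, Hold, Send, Init, Load}
E[(ready | empty) U AX (~ready & empty)]: least fixpoint, start Z0 = Sat(AX (~ready & empty)) = {Recv, Hold, Send, Init, Load}, add states in Sat(ready | empty) with some successor in Z. Z1 = {Retry, Recv, Wait, Hold, Send, Init, Load, Ack}; fixed.
Sat(E[(ready | empty) U AX (~ready & empty)]) = {Retry, Recv, Wait, Hold, Send, Init, Load, Ack}

{Retry, Recv, Wait, Hold, Send, Init, Load, Ack}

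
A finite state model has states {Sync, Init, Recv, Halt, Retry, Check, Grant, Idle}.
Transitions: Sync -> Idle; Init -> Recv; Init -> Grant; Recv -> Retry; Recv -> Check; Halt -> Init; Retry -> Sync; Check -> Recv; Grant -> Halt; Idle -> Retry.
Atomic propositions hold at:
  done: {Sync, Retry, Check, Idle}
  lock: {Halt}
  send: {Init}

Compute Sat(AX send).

Sat(AX send) = {s : every successor in {Init}} = {Halt}

{Halt}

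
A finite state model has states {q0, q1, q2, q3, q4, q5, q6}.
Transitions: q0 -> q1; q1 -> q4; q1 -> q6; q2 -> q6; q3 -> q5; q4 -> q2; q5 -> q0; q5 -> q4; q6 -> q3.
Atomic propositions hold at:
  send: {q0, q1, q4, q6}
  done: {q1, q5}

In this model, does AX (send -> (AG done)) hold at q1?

No

AG done: greatest fixpoint, start Z0 = {q1, q5}, keep only states in Sat with every successor in Z. Z1 = ∅; fixed.
Sat(AG done) = ∅
Sat(send -> (AG done)) = {q2, q3, q5}
Sat(AX (send -> (AG done))) = {s : every successor in {q2, q3, q5}} = {q3, q4, q6}
q1 ∉ Sat(AX (send -> (AG done))) = {q3, q4, q6}, so the formula does not hold at q1.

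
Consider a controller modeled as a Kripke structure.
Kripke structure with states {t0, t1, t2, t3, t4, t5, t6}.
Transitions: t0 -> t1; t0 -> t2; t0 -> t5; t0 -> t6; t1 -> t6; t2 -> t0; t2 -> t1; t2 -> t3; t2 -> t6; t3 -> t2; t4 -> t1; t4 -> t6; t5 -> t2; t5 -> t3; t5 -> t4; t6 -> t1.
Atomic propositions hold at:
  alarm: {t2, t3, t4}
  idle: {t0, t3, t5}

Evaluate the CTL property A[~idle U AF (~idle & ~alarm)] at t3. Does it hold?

No

Sat(~idle) = {t1, t2, t4, t6}
Sat(~alarm) = {t0, t1, t5, t6}
Sat(~idle & ~alarm) = {t1, t6}
AF (~idle & ~alarm): least fixpoint, start Z0 = {t1, t6}, add states with every successor in Z. Z1 = {t1, t4, t6}; fixed.
Sat(AF (~idle & ~alarm)) = {t1, t4, t6}
A[~idle U AF (~idle & ~alarm)]: least fixpoint, start Z0 = Sat(AF (~idle & ~alarm)) = {t1, t4, t6}, add states in Sat(~idle) with every successor in Z. Already a fixed point.
Sat(A[~idle U AF (~idle & ~alarm)]) = {t1, t4, t6}
t3 ∉ Sat(A[~idle U AF (~idle & ~alarm)]) = {t1, t4, t6}, so the formula does not hold at t3.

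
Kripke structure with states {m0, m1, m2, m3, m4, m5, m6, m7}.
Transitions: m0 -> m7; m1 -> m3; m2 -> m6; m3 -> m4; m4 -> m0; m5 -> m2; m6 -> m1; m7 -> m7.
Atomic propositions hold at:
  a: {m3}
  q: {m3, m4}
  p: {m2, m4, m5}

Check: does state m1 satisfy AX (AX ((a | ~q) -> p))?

Sat(~q) = {m0, m1, m2, m5, m6, m7}
Sat(a | ~q) = {m0, m1, m2, m3, m5, m6, m7}
Sat((a | ~q) -> p) = {m2, m4, m5}
Sat(AX ((a | ~q) -> p)) = {s : every successor in {m2, m4, m5}} = {m3, m5}
Sat(AX (AX ((a | ~q) -> p))) = {s : every successor in {m3, m5}} = {m1}
m1 ∈ Sat(AX (AX ((a | ~q) -> p))) = {m1}, so the formula holds at m1.

Yes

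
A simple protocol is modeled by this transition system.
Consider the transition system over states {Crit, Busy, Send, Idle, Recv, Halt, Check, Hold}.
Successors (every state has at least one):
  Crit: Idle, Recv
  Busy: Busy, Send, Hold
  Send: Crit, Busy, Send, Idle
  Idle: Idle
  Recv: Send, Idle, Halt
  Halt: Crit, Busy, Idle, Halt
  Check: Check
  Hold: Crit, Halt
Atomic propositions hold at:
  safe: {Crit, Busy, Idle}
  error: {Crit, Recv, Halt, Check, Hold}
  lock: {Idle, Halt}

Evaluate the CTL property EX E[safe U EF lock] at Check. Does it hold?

EF lock: least fixpoint, start Z0 = {Idle, Halt}, add states with some successor in Z. Z1 = {Crit, Send, Idle, Recv, Halt, Hold}; Z2 = {Crit, Busy, Send, Idle, Recv, Halt, Hold}; fixed.
Sat(EF lock) = {Crit, Busy, Send, Idle, Recv, Halt, Hold}
E[safe U EF lock]: least fixpoint, start Z0 = Sat(EF lock) = {Crit, Busy, Send, Idle, Recv, Halt, Hold}, add states in Sat(safe) with some successor in Z. Already a fixed point.
Sat(E[safe U EF lock]) = {Crit, Busy, Send, Idle, Recv, Halt, Hold}
Sat(EX E[safe U EF lock]) = {s : some successor in {Crit, Busy, Send, Idle, Recv, Halt, Hold}} = {Crit, Busy, Send, Idle, Recv, Halt, Hold}
Check ∉ Sat(EX E[safe U EF lock]) = {Crit, Busy, Send, Idle, Recv, Halt, Hold}, so the formula does not hold at Check.

No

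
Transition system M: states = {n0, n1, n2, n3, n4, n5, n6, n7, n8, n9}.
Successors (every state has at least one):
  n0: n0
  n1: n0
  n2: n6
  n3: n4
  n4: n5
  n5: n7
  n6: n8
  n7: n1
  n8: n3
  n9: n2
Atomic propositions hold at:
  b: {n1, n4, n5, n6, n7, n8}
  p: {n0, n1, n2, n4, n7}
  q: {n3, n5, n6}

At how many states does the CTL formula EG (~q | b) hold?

5

Sat(~q) = {n0, n1, n2, n4, n7, n8, n9}
Sat(~q | b) = {n0, n1, n2, n4, n5, n6, n7, n8, n9}
EG (~q | b): greatest fixpoint, start Z0 = {n0, n1, n2, n4, n5, n6, n7, n8, n9}, keep only states in Sat with some successor in Z. Z1 = {n0, n1, n2, n4, n5, n6, n7, n9}; Z2 = {n0, n1, n2, n4, n5, n7, n9}; Z3 = {n0, n1, n4, n5, n7, n9}; Z4 = {n0, n1, n4, n5, n7}; fixed.
Sat(EG (~q | b)) = {n0, n1, n4, n5, n7}
|Sat(EG (~q | b))| = |{n0, n1, n4, n5, n7}| = 5.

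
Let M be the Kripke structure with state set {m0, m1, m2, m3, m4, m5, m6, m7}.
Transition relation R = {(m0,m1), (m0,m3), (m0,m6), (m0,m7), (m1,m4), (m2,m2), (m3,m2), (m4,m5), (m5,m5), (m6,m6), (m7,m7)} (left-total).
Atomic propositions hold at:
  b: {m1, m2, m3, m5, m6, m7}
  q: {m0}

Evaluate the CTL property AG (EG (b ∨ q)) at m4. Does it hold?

No

Sat(b ∨ q) = {m0, m1, m2, m3, m5, m6, m7}
EG (b ∨ q): greatest fixpoint, start Z0 = {m0, m1, m2, m3, m5, m6, m7}, keep only states in Sat with some successor in Z. Z1 = {m0, m2, m3, m5, m6, m7}; fixed.
Sat(EG (b ∨ q)) = {m0, m2, m3, m5, m6, m7}
AG (EG (b ∨ q)): greatest fixpoint, start Z0 = {m0, m2, m3, m5, m6, m7}, keep only states in Sat with every successor in Z. Z1 = {m2, m3, m5, m6, m7}; fixed.
Sat(AG (EG (b ∨ q))) = {m2, m3, m5, m6, m7}
m4 ∉ Sat(AG (EG (b ∨ q))) = {m2, m3, m5, m6, m7}, so the formula does not hold at m4.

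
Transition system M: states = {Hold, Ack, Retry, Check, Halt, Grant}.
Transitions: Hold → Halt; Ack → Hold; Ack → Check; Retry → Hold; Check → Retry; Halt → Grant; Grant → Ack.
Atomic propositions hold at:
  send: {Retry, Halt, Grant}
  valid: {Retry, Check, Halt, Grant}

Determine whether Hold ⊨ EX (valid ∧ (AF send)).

AF send: least fixpoint, start Z0 = {Retry, Halt, Grant}, add states with every successor in Z. Z1 = {Hold, Retry, Check, Halt, Grant}; Z2 = {Hold, Ack, Retry, Check, Halt, Grant}; fixed.
Sat(AF send) = {Hold, Ack, Retry, Check, Halt, Grant}
Sat(valid ∧ (AF send)) = {Retry, Check, Halt, Grant}
Sat(EX (valid ∧ (AF send))) = {s : some successor in {Retry, Check, Halt, Grant}} = {Hold, Ack, Check, Halt}
Hold ∈ Sat(EX (valid ∧ (AF send))) = {Hold, Ack, Check, Halt}, so the formula holds at Hold.

Yes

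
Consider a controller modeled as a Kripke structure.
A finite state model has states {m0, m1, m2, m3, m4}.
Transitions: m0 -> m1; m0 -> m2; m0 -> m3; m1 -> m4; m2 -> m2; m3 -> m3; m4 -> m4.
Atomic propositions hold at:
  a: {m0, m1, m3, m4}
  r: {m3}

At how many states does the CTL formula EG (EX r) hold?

Sat(EX r) = {s : some successor in {m3}} = {m0, m3}
EG (EX r): greatest fixpoint, start Z0 = {m0, m3}, keep only states in Sat with some successor in Z. Already a fixed point.
Sat(EG (EX r)) = {m0, m3}
|Sat(EG (EX r))| = |{m0, m3}| = 2.

2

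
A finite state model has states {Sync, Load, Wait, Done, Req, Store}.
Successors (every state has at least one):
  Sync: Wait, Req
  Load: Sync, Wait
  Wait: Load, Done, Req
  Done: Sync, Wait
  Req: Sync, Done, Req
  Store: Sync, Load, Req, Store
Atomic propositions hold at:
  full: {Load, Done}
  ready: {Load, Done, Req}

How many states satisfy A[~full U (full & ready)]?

2

Sat(~full) = {Sync, Wait, Req, Store}
Sat(full & ready) = {Load, Done}
A[~full U (full & ready)]: least fixpoint, start Z0 = Sat((full & ready)) = {Load, Done}, add states in Sat(~full) with every successor in Z. Already a fixed point.
Sat(A[~full U (full & ready)]) = {Load, Done}
|Sat(A[~full U (full & ready)])| = |{Load, Done}| = 2.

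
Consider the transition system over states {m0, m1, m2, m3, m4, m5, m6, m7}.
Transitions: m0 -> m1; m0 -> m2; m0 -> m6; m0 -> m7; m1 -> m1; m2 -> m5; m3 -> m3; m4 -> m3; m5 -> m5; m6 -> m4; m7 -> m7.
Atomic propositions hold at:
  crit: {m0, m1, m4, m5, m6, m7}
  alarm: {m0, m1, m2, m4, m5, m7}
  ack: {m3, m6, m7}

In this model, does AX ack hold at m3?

Sat(AX ack) = {s : every successor in {m3, m6, m7}} = {m3, m4, m7}
m3 ∈ Sat(AX ack) = {m3, m4, m7}, so the formula holds at m3.

Yes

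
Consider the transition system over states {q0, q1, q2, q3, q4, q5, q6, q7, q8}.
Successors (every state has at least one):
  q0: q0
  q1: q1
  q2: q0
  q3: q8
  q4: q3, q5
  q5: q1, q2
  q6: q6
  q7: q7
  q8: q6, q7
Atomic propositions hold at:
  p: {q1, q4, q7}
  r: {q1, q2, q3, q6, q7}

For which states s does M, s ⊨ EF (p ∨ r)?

Sat(p ∨ r) = {q1, q2, q3, q4, q6, q7}
EF (p ∨ r): least fixpoint, start Z0 = {q1, q2, q3, q4, q6, q7}, add states with some successor in Z. Z1 = {q1, q2, q3, q4, q5, q6, q7, q8}; fixed.
Sat(EF (p ∨ r)) = {q1, q2, q3, q4, q5, q6, q7, q8}

{q1, q2, q3, q4, q5, q6, q7, q8}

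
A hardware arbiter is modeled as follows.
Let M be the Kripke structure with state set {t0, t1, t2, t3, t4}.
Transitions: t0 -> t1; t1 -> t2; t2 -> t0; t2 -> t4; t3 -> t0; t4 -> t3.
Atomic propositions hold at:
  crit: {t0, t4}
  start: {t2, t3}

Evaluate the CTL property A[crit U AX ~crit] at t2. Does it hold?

No

Sat(~crit) = {t1, t2, t3}
Sat(AX ~crit) = {s : every successor in {t1, t2, t3}} = {t0, t1, t4}
A[crit U AX ~crit]: least fixpoint, start Z0 = Sat(AX ~crit) = {t0, t1, t4}, add states in Sat(crit) with every successor in Z. Already a fixed point.
Sat(A[crit U AX ~crit]) = {t0, t1, t4}
t2 ∉ Sat(A[crit U AX ~crit]) = {t0, t1, t4}, so the formula does not hold at t2.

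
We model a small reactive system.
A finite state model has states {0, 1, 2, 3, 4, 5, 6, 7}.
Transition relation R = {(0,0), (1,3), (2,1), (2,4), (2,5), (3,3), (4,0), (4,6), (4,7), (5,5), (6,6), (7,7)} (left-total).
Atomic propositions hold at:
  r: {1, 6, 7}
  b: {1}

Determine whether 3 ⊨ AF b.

AF b: least fixpoint, start Z0 = {1}, add states with every successor in Z. Already a fixed point.
Sat(AF b) = {1}
3 ∉ Sat(AF b) = {1}, so the formula does not hold at 3.

No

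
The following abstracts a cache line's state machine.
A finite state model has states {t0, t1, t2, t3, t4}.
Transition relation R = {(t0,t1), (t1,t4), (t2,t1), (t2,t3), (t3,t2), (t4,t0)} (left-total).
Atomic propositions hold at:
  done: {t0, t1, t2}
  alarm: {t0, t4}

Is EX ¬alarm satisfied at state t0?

Sat(¬alarm) = {t1, t2, t3}
Sat(EX ¬alarm) = {s : some successor in {t1, t2, t3}} = {t0, t2, t3}
t0 ∈ Sat(EX ¬alarm) = {t0, t2, t3}, so the formula holds at t0.

Yes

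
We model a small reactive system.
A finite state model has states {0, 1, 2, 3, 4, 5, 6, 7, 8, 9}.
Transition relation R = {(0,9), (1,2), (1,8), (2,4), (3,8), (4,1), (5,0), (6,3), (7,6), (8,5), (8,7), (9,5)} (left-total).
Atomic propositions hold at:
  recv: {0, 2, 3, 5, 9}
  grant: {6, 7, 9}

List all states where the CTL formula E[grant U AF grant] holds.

AF grant: least fixpoint, start Z0 = {6, 7, 9}, add states with every successor in Z. Z1 = {0, 6, 7, 9}; Z2 = {0, 5, 6, 7, 9}; Z3 = {0, 5, 6, 7, 8, 9}; Z4 = {0, 3, 5, 6, 7, 8, 9}; fixed.
Sat(AF grant) = {0, 3, 5, 6, 7, 8, 9}
E[grant U AF grant]: least fixpoint, start Z0 = Sat(AF grant) = {0, 3, 5, 6, 7, 8, 9}, add states in Sat(grant) with some successor in Z. Already a fixed point.
Sat(E[grant U AF grant]) = {0, 3, 5, 6, 7, 8, 9}

{0, 3, 5, 6, 7, 8, 9}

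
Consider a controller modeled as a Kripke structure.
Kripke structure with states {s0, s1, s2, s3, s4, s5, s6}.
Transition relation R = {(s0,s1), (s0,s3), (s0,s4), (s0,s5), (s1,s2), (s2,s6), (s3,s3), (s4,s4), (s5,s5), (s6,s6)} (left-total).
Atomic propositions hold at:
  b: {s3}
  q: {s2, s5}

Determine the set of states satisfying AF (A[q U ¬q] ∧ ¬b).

Sat(¬q) = {s0, s1, s3, s4, s6}
A[q U ¬q]: least fixpoint, start Z0 = Sat(¬q) = {s0, s1, s3, s4, s6}, add states in Sat(q) with every successor in Z. Z1 = {s0, s1, s2, s3, s4, s6}; fixed.
Sat(A[q U ¬q]) = {s0, s1, s2, s3, s4, s6}
Sat(¬b) = {s0, s1, s2, s4, s5, s6}
Sat(A[q U ¬q] ∧ ¬b) = {s0, s1, s2, s4, s6}
AF (A[q U ¬q] ∧ ¬b): least fixpoint, start Z0 = {s0, s1, s2, s4, s6}, add states with every successor in Z. Already a fixed point.
Sat(AF (A[q U ¬q] ∧ ¬b)) = {s0, s1, s2, s4, s6}

{s0, s1, s2, s4, s6}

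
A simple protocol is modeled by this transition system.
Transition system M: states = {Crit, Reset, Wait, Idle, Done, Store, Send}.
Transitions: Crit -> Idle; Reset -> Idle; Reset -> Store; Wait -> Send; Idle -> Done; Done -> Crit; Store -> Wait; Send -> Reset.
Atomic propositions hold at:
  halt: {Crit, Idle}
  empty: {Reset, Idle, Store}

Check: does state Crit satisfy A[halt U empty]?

Yes

A[halt U empty]: least fixpoint, start Z0 = Sat(empty) = {Reset, Idle, Store}, add states in Sat(halt) with every successor in Z. Z1 = {Crit, Reset, Idle, Store}; fixed.
Sat(A[halt U empty]) = {Crit, Reset, Idle, Store}
Crit ∈ Sat(A[halt U empty]) = {Crit, Reset, Idle, Store}, so the formula holds at Crit.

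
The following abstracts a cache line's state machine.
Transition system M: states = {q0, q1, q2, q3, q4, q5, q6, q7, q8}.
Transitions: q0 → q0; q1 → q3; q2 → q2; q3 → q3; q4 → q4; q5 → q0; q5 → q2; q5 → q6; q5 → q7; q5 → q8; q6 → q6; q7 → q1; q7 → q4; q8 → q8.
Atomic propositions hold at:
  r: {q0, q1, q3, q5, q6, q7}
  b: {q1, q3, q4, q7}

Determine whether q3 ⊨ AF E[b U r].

Yes

E[b U r]: least fixpoint, start Z0 = Sat(r) = {q0, q1, q3, q5, q6, q7}, add states in Sat(b) with some successor in Z. Already a fixed point.
Sat(E[b U r]) = {q0, q1, q3, q5, q6, q7}
AF E[b U r]: least fixpoint, start Z0 = {q0, q1, q3, q5, q6, q7}, add states with every successor in Z. Already a fixed point.
Sat(AF E[b U r]) = {q0, q1, q3, q5, q6, q7}
q3 ∈ Sat(AF E[b U r]) = {q0, q1, q3, q5, q6, q7}, so the formula holds at q3.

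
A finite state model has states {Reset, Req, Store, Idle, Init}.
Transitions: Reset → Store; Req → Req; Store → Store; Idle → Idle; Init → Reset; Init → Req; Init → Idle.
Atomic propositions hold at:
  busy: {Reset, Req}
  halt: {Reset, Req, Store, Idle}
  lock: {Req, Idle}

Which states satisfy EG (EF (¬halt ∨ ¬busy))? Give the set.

{Reset, Store, Idle, Init}

Sat(¬halt) = {Init}
Sat(¬busy) = {Store, Idle, Init}
Sat(¬halt ∨ ¬busy) = {Store, Idle, Init}
EF (¬halt ∨ ¬busy): least fixpoint, start Z0 = {Store, Idle, Init}, add states with some successor in Z. Z1 = {Reset, Store, Idle, Init}; fixed.
Sat(EF (¬halt ∨ ¬busy)) = {Reset, Store, Idle, Init}
EG (EF (¬halt ∨ ¬busy)): greatest fixpoint, start Z0 = {Reset, Store, Idle, Init}, keep only states in Sat with some successor in Z. Already a fixed point.
Sat(EG (EF (¬halt ∨ ¬busy))) = {Reset, Store, Idle, Init}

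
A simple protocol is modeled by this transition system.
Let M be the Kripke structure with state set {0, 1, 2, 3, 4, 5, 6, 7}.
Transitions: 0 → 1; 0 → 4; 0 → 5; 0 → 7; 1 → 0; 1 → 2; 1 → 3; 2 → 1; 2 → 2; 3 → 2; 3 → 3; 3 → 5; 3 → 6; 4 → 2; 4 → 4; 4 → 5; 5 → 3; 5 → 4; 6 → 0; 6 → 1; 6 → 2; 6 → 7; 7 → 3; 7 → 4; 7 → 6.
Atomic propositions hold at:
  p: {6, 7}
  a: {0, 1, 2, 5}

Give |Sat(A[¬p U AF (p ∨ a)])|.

6

Sat(¬p) = {0, 1, 2, 3, 4, 5}
Sat(p ∨ a) = {0, 1, 2, 5, 6, 7}
AF (p ∨ a): least fixpoint, start Z0 = {0, 1, 2, 5, 6, 7}, add states with every successor in Z. Already a fixed point.
Sat(AF (p ∨ a)) = {0, 1, 2, 5, 6, 7}
A[¬p U AF (p ∨ a)]: least fixpoint, start Z0 = Sat(AF (p ∨ a)) = {0, 1, 2, 5, 6, 7}, add states in Sat(¬p) with every successor in Z. Already a fixed point.
Sat(A[¬p U AF (p ∨ a)]) = {0, 1, 2, 5, 6, 7}
|Sat(A[¬p U AF (p ∨ a)])| = |{0, 1, 2, 5, 6, 7}| = 6.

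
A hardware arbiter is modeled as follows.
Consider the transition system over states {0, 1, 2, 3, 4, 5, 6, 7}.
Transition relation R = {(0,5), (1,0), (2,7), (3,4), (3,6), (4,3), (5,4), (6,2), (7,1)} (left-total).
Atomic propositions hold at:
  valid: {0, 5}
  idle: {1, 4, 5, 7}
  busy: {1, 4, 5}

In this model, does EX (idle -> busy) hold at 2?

Sat(idle -> busy) = {0, 1, 2, 3, 4, 5, 6}
Sat(EX (idle -> busy)) = {s : some successor in {0, 1, 2, 3, 4, 5, 6}} = {0, 1, 3, 4, 5, 6, 7}
2 ∉ Sat(EX (idle -> busy)) = {0, 1, 3, 4, 5, 6, 7}, so the formula does not hold at 2.

No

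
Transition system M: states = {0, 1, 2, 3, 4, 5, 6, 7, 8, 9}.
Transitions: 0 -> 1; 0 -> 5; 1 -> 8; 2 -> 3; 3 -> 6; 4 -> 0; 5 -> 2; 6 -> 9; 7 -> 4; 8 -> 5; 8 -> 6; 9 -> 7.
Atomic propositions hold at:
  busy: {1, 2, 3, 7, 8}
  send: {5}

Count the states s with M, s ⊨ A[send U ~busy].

5

Sat(~busy) = {0, 4, 5, 6, 9}
A[send U ~busy]: least fixpoint, start Z0 = Sat(~busy) = {0, 4, 5, 6, 9}, add states in Sat(send) with every successor in Z. Already a fixed point.
Sat(A[send U ~busy]) = {0, 4, 5, 6, 9}
|Sat(A[send U ~busy])| = |{0, 4, 5, 6, 9}| = 5.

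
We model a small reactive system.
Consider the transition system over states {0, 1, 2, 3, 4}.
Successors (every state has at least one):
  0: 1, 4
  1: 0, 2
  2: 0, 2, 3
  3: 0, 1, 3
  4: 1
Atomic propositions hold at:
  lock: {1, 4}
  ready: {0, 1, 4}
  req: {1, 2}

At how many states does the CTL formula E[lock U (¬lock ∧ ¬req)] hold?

4

Sat(¬lock) = {0, 2, 3}
Sat(¬req) = {0, 3, 4}
Sat(¬lock ∧ ¬req) = {0, 3}
E[lock U (¬lock ∧ ¬req)]: least fixpoint, start Z0 = Sat((¬lock ∧ ¬req)) = {0, 3}, add states in Sat(lock) with some successor in Z. Z1 = {0, 1, 3}; Z2 = {0, 1, 3, 4}; fixed.
Sat(E[lock U (¬lock ∧ ¬req)]) = {0, 1, 3, 4}
|Sat(E[lock U (¬lock ∧ ¬req)])| = |{0, 1, 3, 4}| = 4.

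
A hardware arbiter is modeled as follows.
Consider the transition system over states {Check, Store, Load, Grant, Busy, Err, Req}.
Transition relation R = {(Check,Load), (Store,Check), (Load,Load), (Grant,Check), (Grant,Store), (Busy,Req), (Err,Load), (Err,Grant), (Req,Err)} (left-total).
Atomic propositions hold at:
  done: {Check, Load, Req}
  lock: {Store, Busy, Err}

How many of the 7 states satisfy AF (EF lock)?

EF lock: least fixpoint, start Z0 = {Store, Busy, Err}, add states with some successor in Z. Z1 = {Store, Grant, Busy, Err, Req}; fixed.
Sat(EF lock) = {Store, Grant, Busy, Err, Req}
AF (EF lock): least fixpoint, start Z0 = {Store, Grant, Busy, Err, Req}, add states with every successor in Z. Already a fixed point.
Sat(AF (EF lock)) = {Store, Grant, Busy, Err, Req}
|Sat(AF (EF lock))| = |{Store, Grant, Busy, Err, Req}| = 5.

5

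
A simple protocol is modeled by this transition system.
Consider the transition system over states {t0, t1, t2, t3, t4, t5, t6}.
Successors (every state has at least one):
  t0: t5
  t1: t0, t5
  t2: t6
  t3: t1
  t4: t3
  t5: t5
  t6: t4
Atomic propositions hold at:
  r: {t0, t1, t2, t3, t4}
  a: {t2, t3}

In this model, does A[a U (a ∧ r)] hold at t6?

Sat(a ∧ r) = {t2, t3}
A[a U (a ∧ r)]: least fixpoint, start Z0 = Sat((a ∧ r)) = {t2, t3}, add states in Sat(a) with every successor in Z. Already a fixed point.
Sat(A[a U (a ∧ r)]) = {t2, t3}
t6 ∉ Sat(A[a U (a ∧ r)]) = {t2, t3}, so the formula does not hold at t6.

No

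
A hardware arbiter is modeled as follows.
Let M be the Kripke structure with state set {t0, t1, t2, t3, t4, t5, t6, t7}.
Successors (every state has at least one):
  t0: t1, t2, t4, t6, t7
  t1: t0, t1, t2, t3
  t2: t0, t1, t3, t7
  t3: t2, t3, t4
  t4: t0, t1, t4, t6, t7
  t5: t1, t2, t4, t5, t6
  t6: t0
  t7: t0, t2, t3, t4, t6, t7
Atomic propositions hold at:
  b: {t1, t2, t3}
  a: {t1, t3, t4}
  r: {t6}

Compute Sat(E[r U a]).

{t1, t3, t4}

E[r U a]: least fixpoint, start Z0 = Sat(a) = {t1, t3, t4}, add states in Sat(r) with some successor in Z. Already a fixed point.
Sat(E[r U a]) = {t1, t3, t4}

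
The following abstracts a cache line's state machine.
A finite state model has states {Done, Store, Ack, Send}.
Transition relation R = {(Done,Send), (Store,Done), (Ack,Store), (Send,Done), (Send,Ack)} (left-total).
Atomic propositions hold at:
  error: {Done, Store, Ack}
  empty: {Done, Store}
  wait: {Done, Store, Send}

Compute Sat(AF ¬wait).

Sat(¬wait) = {Ack}
AF ¬wait: least fixpoint, start Z0 = {Ack}, add states with every successor in Z. Already a fixed point.
Sat(AF ¬wait) = {Ack}

{Ack}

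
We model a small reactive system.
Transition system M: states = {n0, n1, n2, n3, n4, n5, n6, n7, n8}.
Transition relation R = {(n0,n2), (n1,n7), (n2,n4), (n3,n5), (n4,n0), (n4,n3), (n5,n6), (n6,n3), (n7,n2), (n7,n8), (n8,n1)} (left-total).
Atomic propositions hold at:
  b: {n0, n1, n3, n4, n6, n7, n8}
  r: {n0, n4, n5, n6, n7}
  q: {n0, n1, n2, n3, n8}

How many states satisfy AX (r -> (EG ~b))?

4

Sat(~b) = {n2, n5}
EG ~b: greatest fixpoint, start Z0 = {n2, n5}, keep only states in Sat with some successor in Z. Z1 = ∅; fixed.
Sat(EG ~b) = ∅
Sat(r -> (EG ~b)) = {n1, n2, n3, n8}
Sat(AX (r -> (EG ~b))) = {s : every successor in {n1, n2, n3, n8}} = {n0, n6, n7, n8}
|Sat(AX (r -> (EG ~b)))| = |{n0, n6, n7, n8}| = 4.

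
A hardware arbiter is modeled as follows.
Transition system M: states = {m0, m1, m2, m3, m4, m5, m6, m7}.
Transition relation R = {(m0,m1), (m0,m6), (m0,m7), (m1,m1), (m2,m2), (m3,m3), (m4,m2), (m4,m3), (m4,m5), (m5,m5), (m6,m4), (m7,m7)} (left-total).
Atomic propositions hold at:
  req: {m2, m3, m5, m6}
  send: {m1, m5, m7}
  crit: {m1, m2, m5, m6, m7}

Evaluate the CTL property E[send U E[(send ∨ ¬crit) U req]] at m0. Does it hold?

Sat(¬crit) = {m0, m3, m4}
Sat(send ∨ ¬crit) = {m0, m1, m3, m4, m5, m7}
E[(send ∨ ¬crit) U req]: least fixpoint, start Z0 = Sat(req) = {m2, m3, m5, m6}, add states in Sat(send ∨ ¬crit) with some successor in Z. Z1 = {m0, m2, m3, m4, m5, m6}; fixed.
Sat(E[(send ∨ ¬crit) U req]) = {m0, m2, m3, m4, m5, m6}
E[send U E[(send ∨ ¬crit) U req]]: least fixpoint, start Z0 = Sat(E[(send ∨ ¬crit) U req]) = {m0, m2, m3, m4, m5, m6}, add states in Sat(send) with some successor in Z. Already a fixed point.
Sat(E[send U E[(send ∨ ¬crit) U req]]) = {m0, m2, m3, m4, m5, m6}
m0 ∈ Sat(E[send U E[(send ∨ ¬crit) U req]]) = {m0, m2, m3, m4, m5, m6}, so the formula holds at m0.

Yes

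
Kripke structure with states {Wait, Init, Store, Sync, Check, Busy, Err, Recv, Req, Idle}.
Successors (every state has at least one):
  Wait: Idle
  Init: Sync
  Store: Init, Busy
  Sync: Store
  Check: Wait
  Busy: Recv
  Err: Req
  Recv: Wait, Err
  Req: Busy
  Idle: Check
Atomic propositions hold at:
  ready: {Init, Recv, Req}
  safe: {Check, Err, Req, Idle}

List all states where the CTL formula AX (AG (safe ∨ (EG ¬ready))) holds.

Sat(¬ready) = {Wait, Store, Sync, Check, Busy, Err, Idle}
EG ¬ready: greatest fixpoint, start Z0 = {Wait, Store, Sync, Check, Busy, Err, Idle}, keep only states in Sat with some successor in Z. Z1 = {Wait, Store, Sync, Check, Idle}; Z2 = {Wait, Sync, Check, Idle}; Z3 = {Wait, Check, Idle}; fixed.
Sat(EG ¬ready) = {Wait, Check, Idle}
Sat(safe ∨ (EG ¬ready)) = {Wait, Check, Err, Req, Idle}
AG (safe ∨ (EG ¬ready)): greatest fixpoint, start Z0 = {Wait, Check, Err, Req, Idle}, keep only states in Sat with every successor in Z. Z1 = {Wait, Check, Err, Idle}; Z2 = {Wait, Check, Idle}; fixed.
Sat(AG (safe ∨ (EG ¬ready))) = {Wait, Check, Idle}
Sat(AX (AG (safe ∨ (EG ¬ready)))) = {s : every successor in {Wait, Check, Idle}} = {Wait, Check, Idle}

{Wait, Check, Idle}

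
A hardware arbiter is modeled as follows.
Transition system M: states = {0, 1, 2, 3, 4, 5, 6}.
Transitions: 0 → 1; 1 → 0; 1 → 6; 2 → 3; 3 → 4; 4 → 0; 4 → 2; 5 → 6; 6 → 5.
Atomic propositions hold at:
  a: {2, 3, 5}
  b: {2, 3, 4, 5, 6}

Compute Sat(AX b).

Sat(AX b) = {s : every successor in {2, 3, 4, 5, 6}} = {2, 3, 5, 6}

{2, 3, 5, 6}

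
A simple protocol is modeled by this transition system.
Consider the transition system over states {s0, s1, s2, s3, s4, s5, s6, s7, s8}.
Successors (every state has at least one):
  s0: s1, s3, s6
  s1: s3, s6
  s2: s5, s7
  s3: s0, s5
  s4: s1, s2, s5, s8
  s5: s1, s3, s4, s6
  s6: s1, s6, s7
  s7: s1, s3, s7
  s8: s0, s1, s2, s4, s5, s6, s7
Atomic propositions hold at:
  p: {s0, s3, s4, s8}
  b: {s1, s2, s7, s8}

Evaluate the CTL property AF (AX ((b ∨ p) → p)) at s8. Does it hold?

No

Sat(b ∨ p) = {s0, s1, s2, s3, s4, s7, s8}
Sat((b ∨ p) → p) = {s0, s3, s4, s5, s6, s8}
Sat(AX ((b ∨ p) → p)) = {s : every successor in {s0, s3, s4, s5, s6, s8}} = {s1, s3}
AF (AX ((b ∨ p) → p)): least fixpoint, start Z0 = {s1, s3}, add states with every successor in Z. Already a fixed point.
Sat(AF (AX ((b ∨ p) → p))) = {s1, s3}
s8 ∉ Sat(AF (AX ((b ∨ p) → p))) = {s1, s3}, so the formula does not hold at s8.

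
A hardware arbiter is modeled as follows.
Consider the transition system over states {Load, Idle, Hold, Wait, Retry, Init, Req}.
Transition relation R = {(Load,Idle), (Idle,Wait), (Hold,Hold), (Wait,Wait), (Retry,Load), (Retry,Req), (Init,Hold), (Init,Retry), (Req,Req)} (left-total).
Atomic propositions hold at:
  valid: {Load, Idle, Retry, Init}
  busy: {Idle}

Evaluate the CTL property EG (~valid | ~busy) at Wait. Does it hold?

Sat(~valid) = {Hold, Wait, Req}
Sat(~busy) = {Load, Hold, Wait, Retry, Init, Req}
Sat(~valid | ~busy) = {Load, Hold, Wait, Retry, Init, Req}
EG (~valid | ~busy): greatest fixpoint, start Z0 = {Load, Hold, Wait, Retry, Init, Req}, keep only states in Sat with some successor in Z. Z1 = {Hold, Wait, Retry, Init, Req}; fixed.
Sat(EG (~valid | ~busy)) = {Hold, Wait, Retry, Init, Req}
Wait ∈ Sat(EG (~valid | ~busy)) = {Hold, Wait, Retry, Init, Req}, so the formula holds at Wait.

Yes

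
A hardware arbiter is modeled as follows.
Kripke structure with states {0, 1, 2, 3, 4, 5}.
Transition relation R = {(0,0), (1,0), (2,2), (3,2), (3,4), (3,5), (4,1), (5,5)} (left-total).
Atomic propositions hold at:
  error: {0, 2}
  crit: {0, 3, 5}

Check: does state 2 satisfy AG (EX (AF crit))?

No

AF crit: least fixpoint, start Z0 = {0, 3, 5}, add states with every successor in Z. Z1 = {0, 1, 3, 5}; Z2 = {0, 1, 3, 4, 5}; fixed.
Sat(AF crit) = {0, 1, 3, 4, 5}
Sat(EX (AF crit)) = {s : some successor in {0, 1, 3, 4, 5}} = {0, 1, 3, 4, 5}
AG (EX (AF crit)): greatest fixpoint, start Z0 = {0, 1, 3, 4, 5}, keep only states in Sat with every successor in Z. Z1 = {0, 1, 4, 5}; fixed.
Sat(AG (EX (AF crit))) = {0, 1, 4, 5}
2 ∉ Sat(AG (EX (AF crit))) = {0, 1, 4, 5}, so the formula does not hold at 2.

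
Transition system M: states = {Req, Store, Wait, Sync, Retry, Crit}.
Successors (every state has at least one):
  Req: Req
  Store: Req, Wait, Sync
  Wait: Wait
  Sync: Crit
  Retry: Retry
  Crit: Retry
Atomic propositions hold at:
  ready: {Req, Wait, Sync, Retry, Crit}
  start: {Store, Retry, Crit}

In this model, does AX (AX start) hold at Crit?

Yes

Sat(AX start) = {s : every successor in {Store, Retry, Crit}} = {Sync, Retry, Crit}
Sat(AX (AX start)) = {s : every successor in {Sync, Retry, Crit}} = {Sync, Retry, Crit}
Crit ∈ Sat(AX (AX start)) = {Sync, Retry, Crit}, so the formula holds at Crit.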